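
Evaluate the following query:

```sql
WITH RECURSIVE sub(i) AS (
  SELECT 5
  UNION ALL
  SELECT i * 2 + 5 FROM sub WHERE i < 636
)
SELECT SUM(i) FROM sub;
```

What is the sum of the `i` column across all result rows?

2510

Base: i=5.
Iteration 1: 5 < 636 holds -> i = 5 * 2 + 5 = 15.
Iteration 2: 15 < 636 holds -> i = 15 * 2 + 5 = 35.
Iteration 3: 35 < 636 holds -> i = 35 * 2 + 5 = 75.
Iteration 4: 75 < 636 holds -> i = 75 * 2 + 5 = 155.
Iteration 5: 155 < 636 holds -> i = 155 * 2 + 5 = 315.
Iteration 6: 315 < 636 holds -> i = 315 * 2 + 5 = 635.
Iteration 7: 635 < 636 holds -> i = 635 * 2 + 5 = 1275.
Iteration 8: 1275 < 636 fails; recursion stops.
SUM(i) = 5 + 15 + 35 + 75 + 155 + 315 + 635 + 1275 = 2510.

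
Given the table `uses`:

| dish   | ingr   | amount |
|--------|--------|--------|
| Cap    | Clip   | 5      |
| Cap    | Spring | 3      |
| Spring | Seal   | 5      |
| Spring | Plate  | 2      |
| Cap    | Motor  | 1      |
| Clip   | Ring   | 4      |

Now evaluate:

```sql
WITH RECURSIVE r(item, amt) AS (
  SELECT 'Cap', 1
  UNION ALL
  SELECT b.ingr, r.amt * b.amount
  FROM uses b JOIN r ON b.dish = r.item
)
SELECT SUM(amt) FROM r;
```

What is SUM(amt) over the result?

51

Base: (Cap, amt=1).
Iteration 1: components of {Cap} -> Clip = 1*5 = 5, Motor = 1*1 = 1, Spring = 1*3 = 3.
Iteration 2: components of {Clip,Motor,Spring} -> Plate = 3*2 = 6, Ring = 5*4 = 20, Seal = 3*5 = 15.
Iteration 3: no further components; recursion stops.
SUM(amt) = 1 + 5 + 3 + 1 + 20 + 15 + 6 = 51.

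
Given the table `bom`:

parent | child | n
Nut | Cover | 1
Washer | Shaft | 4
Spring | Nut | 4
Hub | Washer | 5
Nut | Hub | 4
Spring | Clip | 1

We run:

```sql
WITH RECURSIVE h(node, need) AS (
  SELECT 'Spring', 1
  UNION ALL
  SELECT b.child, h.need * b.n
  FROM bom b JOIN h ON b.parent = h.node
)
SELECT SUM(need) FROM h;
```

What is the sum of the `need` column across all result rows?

Base: (Spring, need=1).
Iteration 1: components of {Spring} -> Clip = 1*1 = 1, Nut = 1*4 = 4.
Iteration 2: components of {Clip,Nut} -> Cover = 4*1 = 4, Hub = 4*4 = 16.
Iteration 3: components of {Cover,Hub} -> Washer = 16*5 = 80.
Iteration 4: components of {Washer} -> Shaft = 80*4 = 320.
Iteration 5: no further components; recursion stops.
SUM(need) = 1 + 1 + 4 + 16 + 4 + 80 + 320 = 426.

426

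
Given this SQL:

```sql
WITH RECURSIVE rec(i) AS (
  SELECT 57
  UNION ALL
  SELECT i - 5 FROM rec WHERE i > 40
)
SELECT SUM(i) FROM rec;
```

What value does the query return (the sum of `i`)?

Base: i=57.
Iteration 1: 57 > 40 holds -> i = 57 - 5 = 52.
Iteration 2: 52 > 40 holds -> i = 52 - 5 = 47.
Iteration 3: 47 > 40 holds -> i = 47 - 5 = 42.
Iteration 4: 42 > 40 holds -> i = 42 - 5 = 37.
Iteration 5: 37 > 40 fails; recursion stops.
SUM(i) = 57 + 52 + 47 + 42 + 37 = 235.

235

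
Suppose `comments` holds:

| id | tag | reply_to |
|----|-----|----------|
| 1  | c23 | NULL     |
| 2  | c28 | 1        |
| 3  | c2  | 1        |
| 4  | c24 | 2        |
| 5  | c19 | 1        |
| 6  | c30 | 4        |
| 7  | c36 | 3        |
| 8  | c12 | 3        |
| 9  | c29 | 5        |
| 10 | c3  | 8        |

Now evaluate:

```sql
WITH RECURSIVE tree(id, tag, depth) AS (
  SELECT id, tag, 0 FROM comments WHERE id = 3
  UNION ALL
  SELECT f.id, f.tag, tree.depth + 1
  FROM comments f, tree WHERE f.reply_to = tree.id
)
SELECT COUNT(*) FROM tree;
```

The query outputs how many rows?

Base: id=3 (c2) at depth 0.
Iteration 1: rows with reply_to in {3} -> c36 (id 7, depth 1), c12 (id 8, depth 1).
Iteration 2: rows with reply_to in {7,8} -> c3 (id 10, depth 2).
Iteration 3: no rows with reply_to in {10}; recursion stops.
Total rows emitted: 4.

4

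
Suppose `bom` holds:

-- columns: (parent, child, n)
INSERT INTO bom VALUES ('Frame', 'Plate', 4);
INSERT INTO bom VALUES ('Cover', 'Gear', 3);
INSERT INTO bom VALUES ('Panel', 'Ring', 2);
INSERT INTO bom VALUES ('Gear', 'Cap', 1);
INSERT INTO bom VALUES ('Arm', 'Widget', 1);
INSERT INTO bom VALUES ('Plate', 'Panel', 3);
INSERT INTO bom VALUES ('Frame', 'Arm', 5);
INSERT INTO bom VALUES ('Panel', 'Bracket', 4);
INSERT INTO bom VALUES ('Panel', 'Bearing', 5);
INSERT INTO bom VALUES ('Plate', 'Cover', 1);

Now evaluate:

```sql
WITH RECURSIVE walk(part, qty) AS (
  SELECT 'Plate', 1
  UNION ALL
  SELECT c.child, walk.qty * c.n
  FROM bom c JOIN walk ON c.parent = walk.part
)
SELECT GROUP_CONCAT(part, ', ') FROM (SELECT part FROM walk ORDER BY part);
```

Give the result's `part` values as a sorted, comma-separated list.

Bearing, Bracket, Cap, Cover, Gear, Panel, Plate, Ring

Base: (Plate, qty=1).
Iteration 1: components of {Plate} -> Cover = 1*1 = 1, Panel = 1*3 = 3.
Iteration 2: components of {Cover,Panel} -> Bearing = 3*5 = 15, Bracket = 3*4 = 12, Gear = 1*3 = 3, Ring = 3*2 = 6.
Iteration 3: components of {Bearing,Bracket,Gear,Ring} -> Cap = 3*1 = 3.
Iteration 4: no further components; recursion stops.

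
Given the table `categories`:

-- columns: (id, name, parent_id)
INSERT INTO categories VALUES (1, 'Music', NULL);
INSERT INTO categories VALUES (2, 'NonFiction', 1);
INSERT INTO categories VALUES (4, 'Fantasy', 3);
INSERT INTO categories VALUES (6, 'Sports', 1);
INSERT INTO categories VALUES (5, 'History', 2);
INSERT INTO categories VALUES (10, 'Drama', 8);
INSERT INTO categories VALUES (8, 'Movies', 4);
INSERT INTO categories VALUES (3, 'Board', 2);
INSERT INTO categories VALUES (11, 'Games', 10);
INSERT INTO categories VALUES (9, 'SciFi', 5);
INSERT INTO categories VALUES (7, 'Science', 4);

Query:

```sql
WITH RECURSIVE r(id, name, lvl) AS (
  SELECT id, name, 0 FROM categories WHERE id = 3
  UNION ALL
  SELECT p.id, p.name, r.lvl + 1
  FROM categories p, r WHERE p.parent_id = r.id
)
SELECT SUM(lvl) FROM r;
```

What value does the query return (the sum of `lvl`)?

Base: id=3 (Board) at lvl 0.
Iteration 1: rows with parent_id in {3} -> Fantasy (id 4, lvl 1).
Iteration 2: rows with parent_id in {4} -> Science (id 7, lvl 2), Movies (id 8, lvl 2).
Iteration 3: rows with parent_id in {7,8} -> Drama (id 10, lvl 3).
Iteration 4: rows with parent_id in {10} -> Games (id 11, lvl 4).
Iteration 5: no rows with parent_id in {11}; recursion stops.
SUM(lvl) = 0 + 1 + 2 + 2 + 3 + 4 = 12.

12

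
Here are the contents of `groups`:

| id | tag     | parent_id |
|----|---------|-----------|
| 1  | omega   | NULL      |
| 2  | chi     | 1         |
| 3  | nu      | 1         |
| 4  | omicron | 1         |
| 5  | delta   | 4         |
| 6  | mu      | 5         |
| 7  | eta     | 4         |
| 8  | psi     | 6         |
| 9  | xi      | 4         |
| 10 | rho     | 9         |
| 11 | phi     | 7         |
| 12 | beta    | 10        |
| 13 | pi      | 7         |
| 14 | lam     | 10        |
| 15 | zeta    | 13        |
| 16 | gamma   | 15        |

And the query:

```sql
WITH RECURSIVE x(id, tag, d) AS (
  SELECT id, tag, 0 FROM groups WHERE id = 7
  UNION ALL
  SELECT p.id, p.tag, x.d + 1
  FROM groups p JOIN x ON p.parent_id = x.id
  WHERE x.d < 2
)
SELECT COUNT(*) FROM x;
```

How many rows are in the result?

4

Base: id=7 (eta) at d 0.
Iteration 1: rows with parent_id in {7} -> phi (id 11, d 1), pi (id 13, d 1).
Iteration 2: rows with parent_id in {11,13} -> zeta (id 15, d 2).
Iteration 3: d < 2 fails for all current rows; recursion stops.
Total rows emitted: 4.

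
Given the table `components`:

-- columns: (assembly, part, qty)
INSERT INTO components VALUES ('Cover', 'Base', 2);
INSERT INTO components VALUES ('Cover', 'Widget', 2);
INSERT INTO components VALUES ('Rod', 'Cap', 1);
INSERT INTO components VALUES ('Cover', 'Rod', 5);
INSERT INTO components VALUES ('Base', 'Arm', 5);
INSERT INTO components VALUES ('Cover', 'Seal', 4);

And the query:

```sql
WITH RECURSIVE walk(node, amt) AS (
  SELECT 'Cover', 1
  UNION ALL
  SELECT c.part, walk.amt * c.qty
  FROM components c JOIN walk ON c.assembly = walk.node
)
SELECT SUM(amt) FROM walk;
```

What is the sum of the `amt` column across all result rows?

29

Base: (Cover, amt=1).
Iteration 1: components of {Cover} -> Base = 1*2 = 2, Rod = 1*5 = 5, Seal = 1*4 = 4, Widget = 1*2 = 2.
Iteration 2: components of {Base,Rod,Seal,Widget} -> Arm = 2*5 = 10, Cap = 5*1 = 5.
Iteration 3: no further components; recursion stops.
SUM(amt) = 1 + 4 + 5 + 2 + 2 + 5 + 10 = 29.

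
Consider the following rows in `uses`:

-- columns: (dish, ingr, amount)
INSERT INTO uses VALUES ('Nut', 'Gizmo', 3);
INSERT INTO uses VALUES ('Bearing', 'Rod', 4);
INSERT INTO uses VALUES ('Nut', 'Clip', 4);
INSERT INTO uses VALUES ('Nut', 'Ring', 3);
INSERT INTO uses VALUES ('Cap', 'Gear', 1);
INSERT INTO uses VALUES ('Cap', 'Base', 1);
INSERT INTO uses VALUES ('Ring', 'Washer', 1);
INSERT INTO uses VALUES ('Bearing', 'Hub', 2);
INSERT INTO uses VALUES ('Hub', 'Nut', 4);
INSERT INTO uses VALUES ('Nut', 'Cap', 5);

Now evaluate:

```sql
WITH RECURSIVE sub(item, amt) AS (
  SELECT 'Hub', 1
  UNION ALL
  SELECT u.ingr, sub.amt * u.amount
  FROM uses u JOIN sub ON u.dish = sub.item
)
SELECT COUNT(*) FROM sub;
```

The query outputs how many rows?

Base: (Hub, amt=1).
Iteration 1: components of {Hub} -> Nut = 1*4 = 4.
Iteration 2: components of {Nut} -> Cap = 4*5 = 20, Clip = 4*4 = 16, Gizmo = 4*3 = 12, Ring = 4*3 = 12.
Iteration 3: components of {Cap,Clip,Gizmo,Ring} -> Base = 20*1 = 20, Gear = 20*1 = 20, Washer = 12*1 = 12.
Iteration 4: no further components; recursion stops.
Total rows emitted: 9.

9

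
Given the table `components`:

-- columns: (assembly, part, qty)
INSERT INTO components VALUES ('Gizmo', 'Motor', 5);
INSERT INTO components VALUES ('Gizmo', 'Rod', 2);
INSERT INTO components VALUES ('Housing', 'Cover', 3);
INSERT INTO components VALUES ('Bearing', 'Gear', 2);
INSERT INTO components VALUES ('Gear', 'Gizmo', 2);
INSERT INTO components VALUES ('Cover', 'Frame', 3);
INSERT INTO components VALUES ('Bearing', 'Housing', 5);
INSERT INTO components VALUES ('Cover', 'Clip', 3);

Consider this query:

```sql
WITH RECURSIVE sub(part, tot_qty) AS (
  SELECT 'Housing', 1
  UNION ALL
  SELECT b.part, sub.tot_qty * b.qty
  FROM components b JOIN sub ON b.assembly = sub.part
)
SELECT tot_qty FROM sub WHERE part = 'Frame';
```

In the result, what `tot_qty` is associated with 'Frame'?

Base: (Housing, tot_qty=1).
Iteration 1: components of {Housing} -> Cover = 1*3 = 3.
Iteration 2: components of {Cover} -> Clip = 3*3 = 9, Frame = 3*3 = 9.
Iteration 3: no further components; recursion stops.

9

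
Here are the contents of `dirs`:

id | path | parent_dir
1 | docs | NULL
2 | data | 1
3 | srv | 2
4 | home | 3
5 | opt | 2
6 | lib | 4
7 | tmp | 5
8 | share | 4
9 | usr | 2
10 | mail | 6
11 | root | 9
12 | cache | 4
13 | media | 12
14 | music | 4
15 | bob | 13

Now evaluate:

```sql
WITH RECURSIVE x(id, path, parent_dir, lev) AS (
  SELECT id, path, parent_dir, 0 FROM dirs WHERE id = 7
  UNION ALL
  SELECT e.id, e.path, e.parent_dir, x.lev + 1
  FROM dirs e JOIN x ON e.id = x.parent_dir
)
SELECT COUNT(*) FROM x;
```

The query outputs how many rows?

4

Base: id=7 (tmp), parent_dir=5, lev 0.
Iteration 1: join on id=5 -> opt (id 5, parent_dir=2, lev 1).
Iteration 2: join on id=2 -> data (id 2, parent_dir=1, lev 2).
Iteration 3: join on id=1 -> docs (id 1, parent_dir=NULL, lev 3).
Iteration 4: parent_dir is NULL; no match; recursion stops.
Total rows emitted: 4.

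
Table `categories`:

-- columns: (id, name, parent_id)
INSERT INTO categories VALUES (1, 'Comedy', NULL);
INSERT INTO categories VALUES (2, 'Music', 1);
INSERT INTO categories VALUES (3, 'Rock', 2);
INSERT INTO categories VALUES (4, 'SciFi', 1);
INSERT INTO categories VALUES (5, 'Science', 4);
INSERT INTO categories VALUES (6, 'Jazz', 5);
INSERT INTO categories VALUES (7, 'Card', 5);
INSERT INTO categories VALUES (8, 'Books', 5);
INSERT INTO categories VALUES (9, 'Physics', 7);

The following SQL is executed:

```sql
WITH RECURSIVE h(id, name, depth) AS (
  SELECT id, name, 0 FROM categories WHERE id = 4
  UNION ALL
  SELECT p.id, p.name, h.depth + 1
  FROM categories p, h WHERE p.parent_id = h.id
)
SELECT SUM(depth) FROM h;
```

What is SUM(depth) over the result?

10

Base: id=4 (SciFi) at depth 0.
Iteration 1: rows with parent_id in {4} -> Science (id 5, depth 1).
Iteration 2: rows with parent_id in {5} -> Jazz (id 6, depth 2), Card (id 7, depth 2), Books (id 8, depth 2).
Iteration 3: rows with parent_id in {6,7,8} -> Physics (id 9, depth 3).
Iteration 4: no rows with parent_id in {9}; recursion stops.
SUM(depth) = 0 + 1 + 2 + 2 + 2 + 3 = 10.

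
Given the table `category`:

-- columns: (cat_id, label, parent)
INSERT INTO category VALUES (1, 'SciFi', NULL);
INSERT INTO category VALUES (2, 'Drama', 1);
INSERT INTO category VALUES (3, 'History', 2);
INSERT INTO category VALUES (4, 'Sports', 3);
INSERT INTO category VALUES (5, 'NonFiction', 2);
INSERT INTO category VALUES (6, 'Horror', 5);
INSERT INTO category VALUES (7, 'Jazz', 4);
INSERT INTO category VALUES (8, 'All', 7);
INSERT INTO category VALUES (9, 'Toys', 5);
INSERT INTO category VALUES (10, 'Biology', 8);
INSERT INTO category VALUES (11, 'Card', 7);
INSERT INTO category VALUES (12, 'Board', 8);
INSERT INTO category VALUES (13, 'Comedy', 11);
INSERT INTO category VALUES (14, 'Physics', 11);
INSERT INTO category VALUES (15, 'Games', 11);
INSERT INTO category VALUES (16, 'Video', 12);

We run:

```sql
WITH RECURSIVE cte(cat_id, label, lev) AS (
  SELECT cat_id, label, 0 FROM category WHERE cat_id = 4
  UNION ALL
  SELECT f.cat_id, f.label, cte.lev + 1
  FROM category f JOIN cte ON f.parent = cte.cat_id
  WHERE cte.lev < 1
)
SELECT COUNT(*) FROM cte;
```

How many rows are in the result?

2

Base: cat_id=4 (Sports) at lev 0.
Iteration 1: rows with parent in {4} -> Jazz (id 7, lev 1).
Iteration 2: lev < 1 fails for all current rows; recursion stops.
Total rows emitted: 2.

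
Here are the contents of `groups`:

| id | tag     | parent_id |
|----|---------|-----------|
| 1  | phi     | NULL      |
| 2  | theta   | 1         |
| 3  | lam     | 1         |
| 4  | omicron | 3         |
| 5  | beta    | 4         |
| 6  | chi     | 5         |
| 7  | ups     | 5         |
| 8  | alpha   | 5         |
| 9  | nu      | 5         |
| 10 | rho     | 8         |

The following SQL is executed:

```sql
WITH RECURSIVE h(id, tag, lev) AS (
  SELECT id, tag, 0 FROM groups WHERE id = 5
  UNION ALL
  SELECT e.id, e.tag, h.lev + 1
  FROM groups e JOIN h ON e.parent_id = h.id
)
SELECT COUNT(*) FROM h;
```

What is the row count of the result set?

6

Base: id=5 (beta) at lev 0.
Iteration 1: rows with parent_id in {5} -> chi (id 6, lev 1), ups (id 7, lev 1), alpha (id 8, lev 1), nu (id 9, lev 1).
Iteration 2: rows with parent_id in {6,7,8,9} -> rho (id 10, lev 2).
Iteration 3: no rows with parent_id in {10}; recursion stops.
Total rows emitted: 6.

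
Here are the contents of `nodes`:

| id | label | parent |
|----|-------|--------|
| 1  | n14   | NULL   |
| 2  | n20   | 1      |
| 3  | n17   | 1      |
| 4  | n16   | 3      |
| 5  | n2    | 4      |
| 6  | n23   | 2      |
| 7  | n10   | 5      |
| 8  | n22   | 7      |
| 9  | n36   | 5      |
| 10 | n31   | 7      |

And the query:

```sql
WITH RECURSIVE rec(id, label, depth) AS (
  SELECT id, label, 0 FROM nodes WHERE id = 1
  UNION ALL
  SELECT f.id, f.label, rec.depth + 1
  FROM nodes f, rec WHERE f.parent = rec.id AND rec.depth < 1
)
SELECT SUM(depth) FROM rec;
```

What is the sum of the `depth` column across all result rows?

2

Base: id=1 (n14) at depth 0.
Iteration 1: rows with parent in {1} -> n20 (id 2, depth 1), n17 (id 3, depth 1).
Iteration 2: depth < 1 fails for all current rows; recursion stops.
SUM(depth) = 0 + 1 + 1 = 2.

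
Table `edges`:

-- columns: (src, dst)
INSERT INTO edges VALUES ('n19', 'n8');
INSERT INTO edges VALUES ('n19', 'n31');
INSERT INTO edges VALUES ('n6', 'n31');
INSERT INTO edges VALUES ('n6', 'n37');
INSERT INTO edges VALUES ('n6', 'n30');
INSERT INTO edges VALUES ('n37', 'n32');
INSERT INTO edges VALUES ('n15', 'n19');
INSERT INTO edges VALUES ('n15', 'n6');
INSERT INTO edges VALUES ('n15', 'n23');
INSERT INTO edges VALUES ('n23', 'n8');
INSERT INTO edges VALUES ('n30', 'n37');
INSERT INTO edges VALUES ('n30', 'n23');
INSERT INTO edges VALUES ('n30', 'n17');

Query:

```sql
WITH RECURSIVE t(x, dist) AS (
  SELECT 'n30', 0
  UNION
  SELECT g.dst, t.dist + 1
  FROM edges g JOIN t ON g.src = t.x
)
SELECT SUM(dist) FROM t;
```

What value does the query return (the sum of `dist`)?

Base: (n30, dist=0).
Iteration 1: edges from {n30} -> (n17, dist=1), (n23, dist=1), (n37, dist=1).
Iteration 2: edges from {n17,n23,n37} -> (n32, dist=2), (n8, dist=2).
Iteration 3: no outgoing edges from {n32,n8}; recursion stops.
SUM(dist) = 0 + 1 + 1 + 1 + 2 + 2 = 7.

7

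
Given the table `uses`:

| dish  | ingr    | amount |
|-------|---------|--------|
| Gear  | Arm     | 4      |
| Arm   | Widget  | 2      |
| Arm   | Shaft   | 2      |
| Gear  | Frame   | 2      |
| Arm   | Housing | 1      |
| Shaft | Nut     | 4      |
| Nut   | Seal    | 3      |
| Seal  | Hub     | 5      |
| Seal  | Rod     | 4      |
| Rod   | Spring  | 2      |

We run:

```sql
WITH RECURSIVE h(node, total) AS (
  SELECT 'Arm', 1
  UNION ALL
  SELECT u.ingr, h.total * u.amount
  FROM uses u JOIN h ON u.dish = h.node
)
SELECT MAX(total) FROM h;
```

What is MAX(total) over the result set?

192

Base: (Arm, total=1).
Iteration 1: components of {Arm} -> Housing = 1*1 = 1, Shaft = 1*2 = 2, Widget = 1*2 = 2.
Iteration 2: components of {Housing,Shaft,Widget} -> Nut = 2*4 = 8.
Iteration 3: components of {Nut} -> Seal = 8*3 = 24.
Iteration 4: components of {Seal} -> Hub = 24*5 = 120, Rod = 24*4 = 96.
Iteration 5: components of {Hub,Rod} -> Spring = 96*2 = 192.
Iteration 6: no further components; recursion stops.
total values: 1, 2, 2, 1, 8, 24, 120, 96, 192; the maximum is 192.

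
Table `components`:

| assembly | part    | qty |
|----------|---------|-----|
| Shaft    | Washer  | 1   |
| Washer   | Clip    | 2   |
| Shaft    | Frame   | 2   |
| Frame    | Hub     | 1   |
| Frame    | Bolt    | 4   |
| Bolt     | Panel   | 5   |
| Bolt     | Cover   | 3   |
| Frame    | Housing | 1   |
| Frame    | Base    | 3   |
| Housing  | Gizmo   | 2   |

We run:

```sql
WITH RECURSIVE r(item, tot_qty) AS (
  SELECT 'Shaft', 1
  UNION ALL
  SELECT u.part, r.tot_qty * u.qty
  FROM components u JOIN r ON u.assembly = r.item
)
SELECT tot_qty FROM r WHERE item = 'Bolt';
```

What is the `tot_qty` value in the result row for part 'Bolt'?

8

Base: (Shaft, tot_qty=1).
Iteration 1: components of {Shaft} -> Frame = 1*2 = 2, Washer = 1*1 = 1.
Iteration 2: components of {Frame,Washer} -> Base = 2*3 = 6, Bolt = 2*4 = 8, Clip = 1*2 = 2, Housing = 2*1 = 2, Hub = 2*1 = 2.
Iteration 3: components of {Base,Bolt,Clip,Housing,Hub} -> Cover = 8*3 = 24, Gizmo = 2*2 = 4, Panel = 8*5 = 40.
Iteration 4: no further components; recursion stops.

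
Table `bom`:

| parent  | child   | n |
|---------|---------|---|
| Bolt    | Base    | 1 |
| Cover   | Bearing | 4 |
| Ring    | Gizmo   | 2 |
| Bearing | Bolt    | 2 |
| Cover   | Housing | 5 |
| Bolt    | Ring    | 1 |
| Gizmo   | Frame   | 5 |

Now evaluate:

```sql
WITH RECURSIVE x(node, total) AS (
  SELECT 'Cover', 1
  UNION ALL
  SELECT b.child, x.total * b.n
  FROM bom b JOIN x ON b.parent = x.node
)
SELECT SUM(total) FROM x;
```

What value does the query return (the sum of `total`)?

Base: (Cover, total=1).
Iteration 1: components of {Cover} -> Bearing = 1*4 = 4, Housing = 1*5 = 5.
Iteration 2: components of {Bearing,Housing} -> Bolt = 4*2 = 8.
Iteration 3: components of {Bolt} -> Base = 8*1 = 8, Ring = 8*1 = 8.
Iteration 4: components of {Base,Ring} -> Gizmo = 8*2 = 16.
Iteration 5: components of {Gizmo} -> Frame = 16*5 = 80.
Iteration 6: no further components; recursion stops.
SUM(total) = 1 + 4 + 5 + 8 + 8 + 8 + 16 + 80 = 130.

130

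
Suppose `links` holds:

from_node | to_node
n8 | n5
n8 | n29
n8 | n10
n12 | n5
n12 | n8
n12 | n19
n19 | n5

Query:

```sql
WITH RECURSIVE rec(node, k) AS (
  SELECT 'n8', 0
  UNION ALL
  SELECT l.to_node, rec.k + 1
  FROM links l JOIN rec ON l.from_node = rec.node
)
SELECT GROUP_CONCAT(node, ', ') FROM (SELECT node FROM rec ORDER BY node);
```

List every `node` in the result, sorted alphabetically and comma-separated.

n10, n29, n5, n8

Base: (n8, k=0).
Iteration 1: edges from {n8} -> (n10, k=1), (n29, k=1), (n5, k=1).
Iteration 2: no outgoing edges from {n10,n29,n5}; recursion stops.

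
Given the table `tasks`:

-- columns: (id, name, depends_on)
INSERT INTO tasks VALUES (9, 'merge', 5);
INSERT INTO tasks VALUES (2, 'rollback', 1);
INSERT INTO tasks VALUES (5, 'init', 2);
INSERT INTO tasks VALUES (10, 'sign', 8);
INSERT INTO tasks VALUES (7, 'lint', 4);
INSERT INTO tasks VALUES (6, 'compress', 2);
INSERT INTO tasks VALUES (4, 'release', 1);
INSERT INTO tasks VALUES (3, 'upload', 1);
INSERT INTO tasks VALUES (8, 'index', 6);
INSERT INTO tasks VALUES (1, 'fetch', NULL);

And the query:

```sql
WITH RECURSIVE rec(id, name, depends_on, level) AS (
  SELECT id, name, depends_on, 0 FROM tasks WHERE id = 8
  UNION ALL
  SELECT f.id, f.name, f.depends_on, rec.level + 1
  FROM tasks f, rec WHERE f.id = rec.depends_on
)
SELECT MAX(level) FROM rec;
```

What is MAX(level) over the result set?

Base: id=8 (index), depends_on=6, level 0.
Iteration 1: join on id=6 -> compress (id 6, depends_on=2, level 1).
Iteration 2: join on id=2 -> rollback (id 2, depends_on=1, level 2).
Iteration 3: join on id=1 -> fetch (id 1, depends_on=NULL, level 3).
Iteration 4: depends_on is NULL; no match; recursion stops.
level values: 0, 1, 2, 3; the maximum is 3.

3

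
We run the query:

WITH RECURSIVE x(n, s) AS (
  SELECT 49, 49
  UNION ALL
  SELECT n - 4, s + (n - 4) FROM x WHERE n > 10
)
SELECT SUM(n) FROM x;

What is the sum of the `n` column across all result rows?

Base: n=49, s=49.
Iteration 1: 49 > 10 holds -> n = 49 - 4 = 45, s = 49 + 45 = 94.
Iteration 2: 45 > 10 holds -> n = 45 - 4 = 41, s = 94 + 41 = 135.
Iteration 3: 41 > 10 holds -> n = 41 - 4 = 37, s = 135 + 37 = 172.
Iteration 4: 37 > 10 holds -> n = 37 - 4 = 33, s = 172 + 33 = 205.
Iteration 5: 33 > 10 holds -> n = 33 - 4 = 29, s = 205 + 29 = 234.
Iteration 6: 29 > 10 holds -> n = 29 - 4 = 25, s = 234 + 25 = 259.
Iteration 7: 25 > 10 holds -> n = 25 - 4 = 21, s = 259 + 21 = 280.
Iteration 8: 21 > 10 holds -> n = 21 - 4 = 17, s = 280 + 17 = 297.
Iteration 9: 17 > 10 holds -> n = 17 - 4 = 13, s = 297 + 13 = 310.
Iteration 10: 13 > 10 holds -> n = 13 - 4 = 9, s = 310 + 9 = 319.
Iteration 11: 9 > 10 fails; recursion stops.
SUM(n) = 49 + 45 + 41 + 37 + 33 + 29 + 25 + 21 + 17 + 13 + 9 = 319.

319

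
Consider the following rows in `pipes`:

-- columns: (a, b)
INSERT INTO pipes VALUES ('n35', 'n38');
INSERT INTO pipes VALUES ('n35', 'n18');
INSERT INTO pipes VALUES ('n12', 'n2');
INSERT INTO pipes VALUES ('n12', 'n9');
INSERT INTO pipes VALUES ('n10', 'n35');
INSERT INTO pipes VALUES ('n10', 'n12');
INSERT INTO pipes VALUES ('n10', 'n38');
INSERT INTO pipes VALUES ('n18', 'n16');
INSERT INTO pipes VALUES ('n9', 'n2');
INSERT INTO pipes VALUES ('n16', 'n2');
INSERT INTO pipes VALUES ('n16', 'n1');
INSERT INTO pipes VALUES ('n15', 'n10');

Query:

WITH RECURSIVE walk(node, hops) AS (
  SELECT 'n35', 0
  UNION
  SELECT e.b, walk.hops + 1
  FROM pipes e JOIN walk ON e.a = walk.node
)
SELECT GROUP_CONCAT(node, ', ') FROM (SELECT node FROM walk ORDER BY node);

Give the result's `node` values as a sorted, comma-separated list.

n1, n16, n18, n2, n35, n38

Base: (n35, hops=0).
Iteration 1: edges from {n35} -> (n18, hops=1), (n38, hops=1).
Iteration 2: edges from {n18,n38} -> (n16, hops=2).
Iteration 3: edges from {n16} -> (n1, hops=3), (n2, hops=3).
Iteration 4: no outgoing edges from {n1,n2}; recursion stops.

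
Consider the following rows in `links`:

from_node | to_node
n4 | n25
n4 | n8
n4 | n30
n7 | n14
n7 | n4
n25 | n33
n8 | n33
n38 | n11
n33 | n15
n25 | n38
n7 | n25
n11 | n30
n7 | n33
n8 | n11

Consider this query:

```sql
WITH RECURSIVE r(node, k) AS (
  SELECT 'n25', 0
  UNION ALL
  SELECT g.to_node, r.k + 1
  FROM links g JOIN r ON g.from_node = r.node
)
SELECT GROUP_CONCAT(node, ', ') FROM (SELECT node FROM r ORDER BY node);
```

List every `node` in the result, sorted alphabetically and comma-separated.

n11, n15, n25, n30, n33, n38

Base: (n25, k=0).
Iteration 1: edges from {n25} -> (n33, k=1), (n38, k=1).
Iteration 2: edges from {n33,n38} -> (n11, k=2), (n15, k=2).
Iteration 3: edges from {n11,n15} -> (n30, k=3).
Iteration 4: no outgoing edges from {n30}; recursion stops.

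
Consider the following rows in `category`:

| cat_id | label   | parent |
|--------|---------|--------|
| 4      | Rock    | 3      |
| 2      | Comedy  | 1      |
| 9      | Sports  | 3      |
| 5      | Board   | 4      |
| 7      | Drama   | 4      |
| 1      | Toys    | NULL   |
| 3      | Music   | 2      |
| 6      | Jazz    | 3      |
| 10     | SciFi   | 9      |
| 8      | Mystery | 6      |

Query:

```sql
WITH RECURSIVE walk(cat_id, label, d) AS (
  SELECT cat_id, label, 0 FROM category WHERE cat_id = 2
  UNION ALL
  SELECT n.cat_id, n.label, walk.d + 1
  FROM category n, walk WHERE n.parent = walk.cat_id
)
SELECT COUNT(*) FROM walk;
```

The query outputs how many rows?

9

Base: cat_id=2 (Comedy) at d 0.
Iteration 1: rows with parent in {2} -> Music (id 3, d 1).
Iteration 2: rows with parent in {3} -> Rock (id 4, d 2), Jazz (id 6, d 2), Sports (id 9, d 2).
Iteration 3: rows with parent in {4,6,9} -> Board (id 5, d 3), Drama (id 7, d 3), Mystery (id 8, d 3), SciFi (id 10, d 3).
Iteration 4: no rows with parent in {5,7,8,10}; recursion stops.
Total rows emitted: 9.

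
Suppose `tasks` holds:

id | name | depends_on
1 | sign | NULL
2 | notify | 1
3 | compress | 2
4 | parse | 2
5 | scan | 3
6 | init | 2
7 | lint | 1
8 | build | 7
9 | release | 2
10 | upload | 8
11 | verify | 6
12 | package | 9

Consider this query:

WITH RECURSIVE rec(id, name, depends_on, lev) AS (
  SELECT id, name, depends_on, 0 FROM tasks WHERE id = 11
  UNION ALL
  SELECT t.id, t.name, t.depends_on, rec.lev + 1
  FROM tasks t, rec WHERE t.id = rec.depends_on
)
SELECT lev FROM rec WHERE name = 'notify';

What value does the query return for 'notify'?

Base: id=11 (verify), depends_on=6, lev 0.
Iteration 1: join on id=6 -> init (id 6, depends_on=2, lev 1).
Iteration 2: join on id=2 -> notify (id 2, depends_on=1, lev 2).
Iteration 3: join on id=1 -> sign (id 1, depends_on=NULL, lev 3).
Iteration 4: depends_on is NULL; no match; recursion stops.

2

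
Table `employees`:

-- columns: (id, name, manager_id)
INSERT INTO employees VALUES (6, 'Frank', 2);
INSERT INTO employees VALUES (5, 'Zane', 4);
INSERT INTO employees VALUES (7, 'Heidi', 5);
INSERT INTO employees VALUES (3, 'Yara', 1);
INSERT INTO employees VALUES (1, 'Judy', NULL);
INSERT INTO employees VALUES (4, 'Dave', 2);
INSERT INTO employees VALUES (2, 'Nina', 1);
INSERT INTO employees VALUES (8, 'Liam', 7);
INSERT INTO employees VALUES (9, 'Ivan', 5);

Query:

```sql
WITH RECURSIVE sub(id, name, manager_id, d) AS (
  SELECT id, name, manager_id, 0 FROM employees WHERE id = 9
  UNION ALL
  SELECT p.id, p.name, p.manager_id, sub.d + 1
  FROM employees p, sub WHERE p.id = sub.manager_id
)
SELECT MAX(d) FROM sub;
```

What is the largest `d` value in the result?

Base: id=9 (Ivan), manager_id=5, d 0.
Iteration 1: join on id=5 -> Zane (id 5, manager_id=4, d 1).
Iteration 2: join on id=4 -> Dave (id 4, manager_id=2, d 2).
Iteration 3: join on id=2 -> Nina (id 2, manager_id=1, d 3).
Iteration 4: join on id=1 -> Judy (id 1, manager_id=NULL, d 4).
Iteration 5: manager_id is NULL; no match; recursion stops.
d values: 0, 1, 2, 3, 4; the maximum is 4.

4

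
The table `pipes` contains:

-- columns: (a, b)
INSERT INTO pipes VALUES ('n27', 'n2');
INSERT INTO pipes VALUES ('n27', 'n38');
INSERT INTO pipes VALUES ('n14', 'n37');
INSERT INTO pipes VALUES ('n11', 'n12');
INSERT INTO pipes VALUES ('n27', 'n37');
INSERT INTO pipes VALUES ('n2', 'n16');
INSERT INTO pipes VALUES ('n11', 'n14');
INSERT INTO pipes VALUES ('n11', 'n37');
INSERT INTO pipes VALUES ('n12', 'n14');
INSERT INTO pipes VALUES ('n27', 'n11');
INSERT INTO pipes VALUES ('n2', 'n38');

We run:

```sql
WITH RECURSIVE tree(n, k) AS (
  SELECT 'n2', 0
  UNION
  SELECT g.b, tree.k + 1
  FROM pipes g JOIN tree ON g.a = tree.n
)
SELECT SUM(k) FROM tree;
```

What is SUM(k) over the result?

2

Base: (n2, k=0).
Iteration 1: edges from {n2} -> (n16, k=1), (n38, k=1).
Iteration 2: no outgoing edges from {n16,n38}; recursion stops.
SUM(k) = 0 + 1 + 1 = 2.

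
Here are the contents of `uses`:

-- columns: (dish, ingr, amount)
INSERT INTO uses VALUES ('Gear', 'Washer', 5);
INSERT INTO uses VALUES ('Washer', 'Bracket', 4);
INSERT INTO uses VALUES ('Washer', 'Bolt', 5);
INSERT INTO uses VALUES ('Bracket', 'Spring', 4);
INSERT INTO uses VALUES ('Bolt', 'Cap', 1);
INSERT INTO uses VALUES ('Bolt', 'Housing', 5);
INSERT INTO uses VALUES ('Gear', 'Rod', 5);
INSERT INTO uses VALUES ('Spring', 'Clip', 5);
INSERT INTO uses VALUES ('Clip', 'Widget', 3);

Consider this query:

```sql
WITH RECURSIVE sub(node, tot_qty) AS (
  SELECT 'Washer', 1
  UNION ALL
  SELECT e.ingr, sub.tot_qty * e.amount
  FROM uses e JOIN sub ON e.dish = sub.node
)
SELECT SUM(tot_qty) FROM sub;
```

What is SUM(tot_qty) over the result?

376

Base: (Washer, tot_qty=1).
Iteration 1: components of {Washer} -> Bolt = 1*5 = 5, Bracket = 1*4 = 4.
Iteration 2: components of {Bolt,Bracket} -> Cap = 5*1 = 5, Housing = 5*5 = 25, Spring = 4*4 = 16.
Iteration 3: components of {Cap,Housing,Spring} -> Clip = 16*5 = 80.
Iteration 4: components of {Clip} -> Widget = 80*3 = 240.
Iteration 5: no further components; recursion stops.
SUM(tot_qty) = 1 + 4 + 5 + 16 + 5 + 25 + 80 + 240 = 376.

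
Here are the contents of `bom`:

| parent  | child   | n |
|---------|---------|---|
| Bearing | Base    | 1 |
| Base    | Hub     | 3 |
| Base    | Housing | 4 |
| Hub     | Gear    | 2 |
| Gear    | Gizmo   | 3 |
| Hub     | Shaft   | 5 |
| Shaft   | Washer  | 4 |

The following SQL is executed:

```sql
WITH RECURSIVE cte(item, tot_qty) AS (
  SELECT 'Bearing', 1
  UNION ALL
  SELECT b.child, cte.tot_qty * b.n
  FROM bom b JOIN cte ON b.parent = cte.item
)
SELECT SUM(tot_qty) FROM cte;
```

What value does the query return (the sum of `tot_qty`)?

108

Base: (Bearing, tot_qty=1).
Iteration 1: components of {Bearing} -> Base = 1*1 = 1.
Iteration 2: components of {Base} -> Housing = 1*4 = 4, Hub = 1*3 = 3.
Iteration 3: components of {Housing,Hub} -> Gear = 3*2 = 6, Shaft = 3*5 = 15.
Iteration 4: components of {Gear,Shaft} -> Gizmo = 6*3 = 18, Washer = 15*4 = 60.
Iteration 5: no further components; recursion stops.
SUM(tot_qty) = 1 + 1 + 3 + 4 + 6 + 15 + 18 + 60 = 108.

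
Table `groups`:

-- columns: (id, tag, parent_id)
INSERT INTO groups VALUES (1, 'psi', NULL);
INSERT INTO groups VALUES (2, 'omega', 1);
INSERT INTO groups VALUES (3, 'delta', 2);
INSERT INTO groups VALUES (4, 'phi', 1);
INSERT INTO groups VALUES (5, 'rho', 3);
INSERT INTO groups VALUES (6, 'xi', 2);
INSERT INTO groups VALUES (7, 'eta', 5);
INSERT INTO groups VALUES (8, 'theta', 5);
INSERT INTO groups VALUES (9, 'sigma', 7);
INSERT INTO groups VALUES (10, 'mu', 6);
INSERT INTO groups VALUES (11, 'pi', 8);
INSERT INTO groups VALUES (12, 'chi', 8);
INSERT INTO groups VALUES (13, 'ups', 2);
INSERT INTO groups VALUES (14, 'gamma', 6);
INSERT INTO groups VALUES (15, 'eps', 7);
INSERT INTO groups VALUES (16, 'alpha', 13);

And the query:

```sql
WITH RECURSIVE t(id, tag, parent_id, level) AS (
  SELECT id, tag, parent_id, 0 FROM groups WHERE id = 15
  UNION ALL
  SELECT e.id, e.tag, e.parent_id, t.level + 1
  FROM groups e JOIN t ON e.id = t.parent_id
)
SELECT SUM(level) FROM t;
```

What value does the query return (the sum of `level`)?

Base: id=15 (eps), parent_id=7, level 0.
Iteration 1: join on id=7 -> eta (id 7, parent_id=5, level 1).
Iteration 2: join on id=5 -> rho (id 5, parent_id=3, level 2).
Iteration 3: join on id=3 -> delta (id 3, parent_id=2, level 3).
Iteration 4: join on id=2 -> omega (id 2, parent_id=1, level 4).
Iteration 5: join on id=1 -> psi (id 1, parent_id=NULL, level 5).
Iteration 6: parent_id is NULL; no match; recursion stops.
SUM(level) = 0 + 1 + 2 + 3 + 4 + 5 = 15.

15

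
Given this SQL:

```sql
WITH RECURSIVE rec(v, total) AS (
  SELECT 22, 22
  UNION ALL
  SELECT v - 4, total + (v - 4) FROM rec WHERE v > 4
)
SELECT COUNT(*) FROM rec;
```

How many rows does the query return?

Base: v=22, total=22.
Iteration 1: 22 > 4 holds -> v = 22 - 4 = 18, total = 22 + 18 = 40.
Iteration 2: 18 > 4 holds -> v = 18 - 4 = 14, total = 40 + 14 = 54.
Iteration 3: 14 > 4 holds -> v = 14 - 4 = 10, total = 54 + 10 = 64.
Iteration 4: 10 > 4 holds -> v = 10 - 4 = 6, total = 64 + 6 = 70.
Iteration 5: 6 > 4 holds -> v = 6 - 4 = 2, total = 70 + 2 = 72.
Iteration 6: 2 > 4 fails; recursion stops.
Total rows emitted: 6.

6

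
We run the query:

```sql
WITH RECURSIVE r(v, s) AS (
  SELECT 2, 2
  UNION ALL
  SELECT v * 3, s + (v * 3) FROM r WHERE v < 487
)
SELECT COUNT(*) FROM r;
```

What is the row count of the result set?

Base: v=2, s=2.
Iteration 1: 2 < 487 holds -> v = 2 * 3 = 6, s = 2 + 6 = 8.
Iteration 2: 6 < 487 holds -> v = 6 * 3 = 18, s = 8 + 18 = 26.
Iteration 3: 18 < 487 holds -> v = 18 * 3 = 54, s = 26 + 54 = 80.
Iteration 4: 54 < 487 holds -> v = 54 * 3 = 162, s = 80 + 162 = 242.
Iteration 5: 162 < 487 holds -> v = 162 * 3 = 486, s = 242 + 486 = 728.
Iteration 6: 486 < 487 holds -> v = 486 * 3 = 1458, s = 728 + 1458 = 2186.
Iteration 7: 1458 < 487 fails; recursion stops.
Total rows emitted: 7.

7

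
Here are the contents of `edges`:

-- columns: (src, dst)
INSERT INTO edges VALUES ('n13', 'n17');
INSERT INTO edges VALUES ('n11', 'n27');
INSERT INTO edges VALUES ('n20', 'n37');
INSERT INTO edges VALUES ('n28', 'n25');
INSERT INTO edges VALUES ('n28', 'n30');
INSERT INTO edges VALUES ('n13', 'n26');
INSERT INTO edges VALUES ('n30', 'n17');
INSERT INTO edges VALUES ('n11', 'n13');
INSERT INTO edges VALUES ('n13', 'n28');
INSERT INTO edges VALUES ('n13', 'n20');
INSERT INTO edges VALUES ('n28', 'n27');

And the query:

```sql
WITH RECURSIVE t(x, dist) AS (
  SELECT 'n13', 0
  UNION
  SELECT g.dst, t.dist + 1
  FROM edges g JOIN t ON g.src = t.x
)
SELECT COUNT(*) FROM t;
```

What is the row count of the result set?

Base: (n13, dist=0).
Iteration 1: edges from {n13} -> (n17, dist=1), (n20, dist=1), (n26, dist=1), (n28, dist=1).
Iteration 2: edges from {n17,n20,n26,n28} -> (n25, dist=2), (n27, dist=2), (n30, dist=2), (n37, dist=2).
Iteration 3: edges from {n25,n27,n30,n37} -> (n17, dist=3).
Iteration 4: no outgoing edges from {n17}; recursion stops.
Total rows emitted: 10.

10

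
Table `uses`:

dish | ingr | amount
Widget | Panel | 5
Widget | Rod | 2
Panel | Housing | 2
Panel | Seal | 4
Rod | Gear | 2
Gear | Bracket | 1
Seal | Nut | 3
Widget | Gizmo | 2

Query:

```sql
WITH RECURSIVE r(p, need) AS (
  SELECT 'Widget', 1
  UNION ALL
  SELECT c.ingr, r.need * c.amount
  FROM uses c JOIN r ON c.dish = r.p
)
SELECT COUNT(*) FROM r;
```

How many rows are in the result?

9

Base: (Widget, need=1).
Iteration 1: components of {Widget} -> Gizmo = 1*2 = 2, Panel = 1*5 = 5, Rod = 1*2 = 2.
Iteration 2: components of {Gizmo,Panel,Rod} -> Gear = 2*2 = 4, Housing = 5*2 = 10, Seal = 5*4 = 20.
Iteration 3: components of {Gear,Housing,Seal} -> Bracket = 4*1 = 4, Nut = 20*3 = 60.
Iteration 4: no further components; recursion stops.
Total rows emitted: 9.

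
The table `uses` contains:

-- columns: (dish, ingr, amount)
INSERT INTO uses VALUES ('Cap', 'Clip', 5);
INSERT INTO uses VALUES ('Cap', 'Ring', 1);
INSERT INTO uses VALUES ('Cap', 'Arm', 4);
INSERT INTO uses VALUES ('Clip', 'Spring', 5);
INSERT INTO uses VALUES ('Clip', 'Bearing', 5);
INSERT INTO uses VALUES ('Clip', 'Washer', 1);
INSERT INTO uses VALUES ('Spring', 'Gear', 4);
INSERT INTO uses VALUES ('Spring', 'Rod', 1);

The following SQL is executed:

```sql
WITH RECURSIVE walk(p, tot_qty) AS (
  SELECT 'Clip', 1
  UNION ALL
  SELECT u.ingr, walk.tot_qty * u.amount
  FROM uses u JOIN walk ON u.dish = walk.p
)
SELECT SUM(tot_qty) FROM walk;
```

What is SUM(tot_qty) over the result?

Base: (Clip, tot_qty=1).
Iteration 1: components of {Clip} -> Bearing = 1*5 = 5, Spring = 1*5 = 5, Washer = 1*1 = 1.
Iteration 2: components of {Bearing,Spring,Washer} -> Gear = 5*4 = 20, Rod = 5*1 = 5.
Iteration 3: no further components; recursion stops.
SUM(tot_qty) = 1 + 5 + 5 + 1 + 20 + 5 = 37.

37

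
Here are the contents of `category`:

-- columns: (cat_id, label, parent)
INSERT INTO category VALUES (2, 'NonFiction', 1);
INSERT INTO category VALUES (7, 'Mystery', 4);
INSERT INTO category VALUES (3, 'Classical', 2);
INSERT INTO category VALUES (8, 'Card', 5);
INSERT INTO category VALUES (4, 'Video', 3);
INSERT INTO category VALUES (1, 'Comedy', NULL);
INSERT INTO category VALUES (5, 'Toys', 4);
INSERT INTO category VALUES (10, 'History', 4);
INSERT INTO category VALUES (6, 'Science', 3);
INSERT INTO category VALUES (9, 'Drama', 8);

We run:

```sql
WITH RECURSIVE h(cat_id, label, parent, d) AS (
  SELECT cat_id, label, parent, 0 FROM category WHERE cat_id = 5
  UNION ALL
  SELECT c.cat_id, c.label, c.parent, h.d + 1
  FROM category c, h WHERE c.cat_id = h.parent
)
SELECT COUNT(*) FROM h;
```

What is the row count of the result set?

5

Base: cat_id=5 (Toys), parent=4, d 0.
Iteration 1: join on cat_id=4 -> Video (id 4, parent=3, d 1).
Iteration 2: join on cat_id=3 -> Classical (id 3, parent=2, d 2).
Iteration 3: join on cat_id=2 -> NonFiction (id 2, parent=1, d 3).
Iteration 4: join on cat_id=1 -> Comedy (id 1, parent=NULL, d 4).
Iteration 5: parent is NULL; no match; recursion stops.
Total rows emitted: 5.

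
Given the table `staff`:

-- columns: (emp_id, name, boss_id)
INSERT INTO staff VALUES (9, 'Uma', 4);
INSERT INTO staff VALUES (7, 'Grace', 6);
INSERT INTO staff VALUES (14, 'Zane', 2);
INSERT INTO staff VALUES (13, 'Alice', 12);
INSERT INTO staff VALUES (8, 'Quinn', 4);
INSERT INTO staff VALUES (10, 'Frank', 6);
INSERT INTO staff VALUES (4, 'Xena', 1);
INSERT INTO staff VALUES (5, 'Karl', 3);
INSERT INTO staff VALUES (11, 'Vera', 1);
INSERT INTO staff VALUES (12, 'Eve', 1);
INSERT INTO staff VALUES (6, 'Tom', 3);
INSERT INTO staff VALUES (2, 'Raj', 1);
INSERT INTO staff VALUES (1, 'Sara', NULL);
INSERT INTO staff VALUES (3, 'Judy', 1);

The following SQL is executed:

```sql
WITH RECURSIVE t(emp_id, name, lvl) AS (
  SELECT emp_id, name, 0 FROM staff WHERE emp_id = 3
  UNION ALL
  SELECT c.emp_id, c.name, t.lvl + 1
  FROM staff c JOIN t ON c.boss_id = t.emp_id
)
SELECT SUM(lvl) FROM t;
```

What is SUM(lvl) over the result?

6

Base: emp_id=3 (Judy) at lvl 0.
Iteration 1: rows with boss_id in {3} -> Karl (id 5, lvl 1), Tom (id 6, lvl 1).
Iteration 2: rows with boss_id in {5,6} -> Grace (id 7, lvl 2), Frank (id 10, lvl 2).
Iteration 3: no rows with boss_id in {7,10}; recursion stops.
SUM(lvl) = 0 + 1 + 1 + 2 + 2 = 6.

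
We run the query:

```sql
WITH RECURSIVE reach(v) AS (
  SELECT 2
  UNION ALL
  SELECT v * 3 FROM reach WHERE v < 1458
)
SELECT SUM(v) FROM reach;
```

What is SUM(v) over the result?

2186

Base: v=2.
Iteration 1: 2 < 1458 holds -> v = 2 * 3 = 6.
Iteration 2: 6 < 1458 holds -> v = 6 * 3 = 18.
Iteration 3: 18 < 1458 holds -> v = 18 * 3 = 54.
Iteration 4: 54 < 1458 holds -> v = 54 * 3 = 162.
Iteration 5: 162 < 1458 holds -> v = 162 * 3 = 486.
Iteration 6: 486 < 1458 holds -> v = 486 * 3 = 1458.
Iteration 7: 1458 < 1458 fails; recursion stops.
SUM(v) = 2 + 6 + 18 + 54 + 162 + 486 + 1458 = 2186.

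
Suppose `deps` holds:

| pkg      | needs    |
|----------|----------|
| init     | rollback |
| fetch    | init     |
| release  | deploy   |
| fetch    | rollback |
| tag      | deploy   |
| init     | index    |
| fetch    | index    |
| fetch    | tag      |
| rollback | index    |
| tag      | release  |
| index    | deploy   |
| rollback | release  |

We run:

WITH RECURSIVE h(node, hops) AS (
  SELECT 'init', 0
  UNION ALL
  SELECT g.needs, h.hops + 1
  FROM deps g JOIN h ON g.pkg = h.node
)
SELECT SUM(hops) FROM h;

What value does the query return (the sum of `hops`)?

14

Base: (init, hops=0).
Iteration 1: edges from {init} -> (index, hops=1), (rollback, hops=1).
Iteration 2: edges from {index,rollback} -> (deploy, hops=2), (index, hops=2), (release, hops=2).
Iteration 3: edges from {deploy,index,release} -> (deploy, hops=3) x2. [UNION ALL keeps all 2 new rows, including repeats]
Iteration 4: no outgoing edges from {deploy}; recursion stops.
SUM(hops) = 0 + 1 + 1 + 2 + 2 + 2 + 3 + 3 = 14.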